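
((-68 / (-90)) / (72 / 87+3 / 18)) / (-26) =-0.03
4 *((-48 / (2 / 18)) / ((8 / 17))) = -3672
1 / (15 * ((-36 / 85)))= -17 / 108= -0.16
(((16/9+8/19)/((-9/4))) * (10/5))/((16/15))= -940/513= -1.83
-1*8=-8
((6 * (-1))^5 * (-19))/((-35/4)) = -590976/35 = -16885.03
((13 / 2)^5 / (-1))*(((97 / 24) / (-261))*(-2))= -36015421 / 100224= -359.35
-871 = -871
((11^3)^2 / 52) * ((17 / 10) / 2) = 30116537 / 1040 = 28958.21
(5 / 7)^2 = 25 / 49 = 0.51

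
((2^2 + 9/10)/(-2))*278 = -6811/10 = -681.10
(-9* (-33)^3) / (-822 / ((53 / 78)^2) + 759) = -302841099 / 956339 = -316.67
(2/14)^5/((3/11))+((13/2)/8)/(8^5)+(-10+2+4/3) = -58742581893/8811708416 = -6.67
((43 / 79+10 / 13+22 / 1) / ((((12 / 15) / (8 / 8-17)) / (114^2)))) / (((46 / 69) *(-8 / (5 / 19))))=307068975 / 1027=298996.08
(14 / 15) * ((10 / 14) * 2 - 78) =-1072 / 15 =-71.47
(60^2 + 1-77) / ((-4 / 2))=-1762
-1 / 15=-0.07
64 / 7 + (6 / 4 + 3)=191 / 14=13.64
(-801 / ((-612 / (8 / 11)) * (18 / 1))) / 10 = 89 / 16830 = 0.01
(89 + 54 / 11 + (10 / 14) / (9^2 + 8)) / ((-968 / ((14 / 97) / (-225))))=107269 / 1723578450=0.00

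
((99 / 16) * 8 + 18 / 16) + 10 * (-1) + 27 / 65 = 21341 / 520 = 41.04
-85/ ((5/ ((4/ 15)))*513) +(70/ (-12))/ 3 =-30061/ 15390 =-1.95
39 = 39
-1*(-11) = 11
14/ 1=14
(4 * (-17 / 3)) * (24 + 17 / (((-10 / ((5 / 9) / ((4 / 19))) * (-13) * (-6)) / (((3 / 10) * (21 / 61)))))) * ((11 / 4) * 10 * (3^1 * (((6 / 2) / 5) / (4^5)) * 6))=-5123668539 / 32481280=-157.74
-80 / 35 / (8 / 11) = -22 / 7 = -3.14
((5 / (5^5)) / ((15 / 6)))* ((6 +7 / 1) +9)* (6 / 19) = 264 / 59375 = 0.00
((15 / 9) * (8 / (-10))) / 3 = -4 / 9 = -0.44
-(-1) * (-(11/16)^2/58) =-0.01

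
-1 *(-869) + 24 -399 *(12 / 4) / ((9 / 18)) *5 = -11077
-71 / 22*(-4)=142 / 11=12.91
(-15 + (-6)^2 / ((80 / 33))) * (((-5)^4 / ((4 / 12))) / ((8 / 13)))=-14625 / 32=-457.03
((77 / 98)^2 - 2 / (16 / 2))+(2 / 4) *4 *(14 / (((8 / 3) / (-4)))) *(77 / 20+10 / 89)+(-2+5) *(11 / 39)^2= -3666172309 / 22110270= -165.81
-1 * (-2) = 2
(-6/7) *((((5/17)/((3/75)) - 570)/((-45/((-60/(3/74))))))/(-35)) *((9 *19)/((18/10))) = -43052.07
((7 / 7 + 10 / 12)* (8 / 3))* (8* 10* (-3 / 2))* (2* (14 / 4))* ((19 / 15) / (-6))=23408 / 27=866.96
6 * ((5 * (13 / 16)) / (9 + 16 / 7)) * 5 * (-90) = -307125 / 316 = -971.91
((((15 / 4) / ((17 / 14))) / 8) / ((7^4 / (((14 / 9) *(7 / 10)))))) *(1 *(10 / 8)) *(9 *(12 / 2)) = 0.01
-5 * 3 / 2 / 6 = -5 / 4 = -1.25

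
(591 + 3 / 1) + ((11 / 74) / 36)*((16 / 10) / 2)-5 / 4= 3947737 / 6660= 592.75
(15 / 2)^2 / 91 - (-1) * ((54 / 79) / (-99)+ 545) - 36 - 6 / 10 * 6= 506.01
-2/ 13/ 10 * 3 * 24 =-72/ 65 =-1.11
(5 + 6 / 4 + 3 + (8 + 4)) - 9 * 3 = -11 / 2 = -5.50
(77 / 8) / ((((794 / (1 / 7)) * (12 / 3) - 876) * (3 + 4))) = 11 / 170848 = 0.00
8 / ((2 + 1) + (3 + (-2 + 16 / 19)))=38 / 23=1.65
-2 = -2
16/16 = 1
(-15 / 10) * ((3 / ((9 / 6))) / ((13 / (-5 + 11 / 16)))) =207 / 208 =1.00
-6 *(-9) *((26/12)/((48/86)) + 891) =386589/8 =48323.62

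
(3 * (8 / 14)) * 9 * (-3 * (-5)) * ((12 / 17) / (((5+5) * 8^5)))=243 / 487424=0.00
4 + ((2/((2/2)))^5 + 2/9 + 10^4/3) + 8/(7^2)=1486046/441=3369.72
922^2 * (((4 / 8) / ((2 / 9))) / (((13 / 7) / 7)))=7209366.23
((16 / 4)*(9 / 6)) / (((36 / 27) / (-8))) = -36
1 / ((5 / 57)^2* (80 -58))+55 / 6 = 15.07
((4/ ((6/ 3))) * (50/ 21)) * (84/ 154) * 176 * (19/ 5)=12160/ 7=1737.14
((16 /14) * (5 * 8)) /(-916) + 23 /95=29269 /152285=0.19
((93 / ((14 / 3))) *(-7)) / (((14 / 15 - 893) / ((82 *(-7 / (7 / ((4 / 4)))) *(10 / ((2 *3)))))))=-285975 / 13381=-21.37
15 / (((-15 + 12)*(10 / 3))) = -3 / 2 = -1.50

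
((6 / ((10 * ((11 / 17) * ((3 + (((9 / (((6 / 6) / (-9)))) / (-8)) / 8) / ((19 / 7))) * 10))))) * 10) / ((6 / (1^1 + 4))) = 10336 / 46365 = 0.22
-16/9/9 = -16/81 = -0.20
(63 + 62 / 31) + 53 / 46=66.15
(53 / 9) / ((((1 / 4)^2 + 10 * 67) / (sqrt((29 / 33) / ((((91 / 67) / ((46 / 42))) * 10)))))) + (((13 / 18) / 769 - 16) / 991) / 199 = -221459 / 2729766978 + 424 * sqrt(63905270) / 1448782335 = 0.00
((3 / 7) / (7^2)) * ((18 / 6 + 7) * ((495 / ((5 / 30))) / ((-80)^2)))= 891 / 21952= 0.04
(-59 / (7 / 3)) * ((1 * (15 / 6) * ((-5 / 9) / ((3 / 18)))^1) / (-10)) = -295 / 14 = -21.07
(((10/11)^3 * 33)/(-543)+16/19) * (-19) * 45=-14913720/21901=-680.96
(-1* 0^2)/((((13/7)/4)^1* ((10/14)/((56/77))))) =0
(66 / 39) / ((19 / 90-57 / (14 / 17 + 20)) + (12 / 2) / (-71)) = -4147110 / 6397651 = -0.65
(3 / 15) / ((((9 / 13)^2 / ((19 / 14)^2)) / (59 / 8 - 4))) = 61009 / 23520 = 2.59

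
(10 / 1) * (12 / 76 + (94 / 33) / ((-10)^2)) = 5843 / 3135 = 1.86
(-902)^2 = 813604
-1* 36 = -36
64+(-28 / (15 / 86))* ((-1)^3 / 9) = 11048 / 135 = 81.84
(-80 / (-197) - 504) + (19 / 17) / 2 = -3369329 / 6698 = -503.04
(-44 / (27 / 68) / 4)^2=767.50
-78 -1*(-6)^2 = -114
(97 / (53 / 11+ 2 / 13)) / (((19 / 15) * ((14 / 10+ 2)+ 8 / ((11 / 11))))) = 346775 / 256671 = 1.35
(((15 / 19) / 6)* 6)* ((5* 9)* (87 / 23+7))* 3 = 502200 / 437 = 1149.20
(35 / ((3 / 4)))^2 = 19600 / 9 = 2177.78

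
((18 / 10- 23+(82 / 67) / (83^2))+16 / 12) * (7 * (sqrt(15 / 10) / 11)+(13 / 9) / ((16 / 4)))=-481405904 * sqrt(6) / 76157895- 447019768 / 62311005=-22.66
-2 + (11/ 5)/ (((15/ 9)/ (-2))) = -116/ 25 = -4.64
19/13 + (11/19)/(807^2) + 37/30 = 4334931857/1608585030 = 2.69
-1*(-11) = 11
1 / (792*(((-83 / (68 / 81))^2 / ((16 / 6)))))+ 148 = 1986755336548 / 13424022513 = 148.00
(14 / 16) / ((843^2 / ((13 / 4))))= 91 / 22740768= 0.00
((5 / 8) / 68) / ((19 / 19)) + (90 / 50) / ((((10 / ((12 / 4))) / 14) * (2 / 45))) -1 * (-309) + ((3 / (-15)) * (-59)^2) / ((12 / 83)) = -35383997 / 8160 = -4336.27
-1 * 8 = -8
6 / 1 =6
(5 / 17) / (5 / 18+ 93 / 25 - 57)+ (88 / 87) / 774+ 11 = 150110437951 / 13651668423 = 11.00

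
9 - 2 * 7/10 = 38/5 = 7.60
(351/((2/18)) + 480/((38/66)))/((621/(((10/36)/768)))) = 42145/18123264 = 0.00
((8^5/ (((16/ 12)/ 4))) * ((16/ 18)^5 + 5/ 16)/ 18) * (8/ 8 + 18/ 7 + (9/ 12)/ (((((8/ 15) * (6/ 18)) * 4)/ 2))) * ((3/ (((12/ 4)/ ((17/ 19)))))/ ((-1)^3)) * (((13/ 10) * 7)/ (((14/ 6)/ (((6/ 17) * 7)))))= -232007.84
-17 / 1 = -17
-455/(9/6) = -910/3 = -303.33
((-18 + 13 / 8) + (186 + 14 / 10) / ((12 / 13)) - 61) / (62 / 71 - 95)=-1070467 / 801960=-1.33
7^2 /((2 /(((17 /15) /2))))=833 /60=13.88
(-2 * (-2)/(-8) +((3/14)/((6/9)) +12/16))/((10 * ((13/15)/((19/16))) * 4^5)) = 57/745472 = 0.00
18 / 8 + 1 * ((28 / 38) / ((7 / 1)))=179 / 76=2.36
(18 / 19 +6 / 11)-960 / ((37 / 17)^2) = -57557832 / 286121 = -201.17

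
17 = 17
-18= -18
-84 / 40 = -21 / 10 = -2.10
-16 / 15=-1.07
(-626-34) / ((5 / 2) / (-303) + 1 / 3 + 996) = -399960 / 603773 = -0.66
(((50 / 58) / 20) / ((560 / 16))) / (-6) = -1 / 4872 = -0.00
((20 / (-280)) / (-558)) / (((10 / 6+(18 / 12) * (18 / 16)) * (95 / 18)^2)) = 432 / 315306425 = 0.00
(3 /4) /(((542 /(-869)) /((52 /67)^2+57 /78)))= -405636165 /253035952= -1.60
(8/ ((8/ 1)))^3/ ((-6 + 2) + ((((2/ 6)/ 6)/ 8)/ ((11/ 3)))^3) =-147197952/ 588791807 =-0.25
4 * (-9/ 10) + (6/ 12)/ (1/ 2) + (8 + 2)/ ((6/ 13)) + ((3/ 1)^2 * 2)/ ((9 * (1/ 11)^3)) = 40216/ 15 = 2681.07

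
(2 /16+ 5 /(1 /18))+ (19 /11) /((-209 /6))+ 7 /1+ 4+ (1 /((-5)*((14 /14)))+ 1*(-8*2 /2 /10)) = 96873 /968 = 100.08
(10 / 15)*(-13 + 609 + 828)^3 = 5775106048 / 3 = 1925035349.33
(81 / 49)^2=6561 / 2401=2.73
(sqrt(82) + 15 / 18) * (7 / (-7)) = -sqrt(82) - 5 / 6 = -9.89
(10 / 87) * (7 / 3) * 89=6230 / 261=23.87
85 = 85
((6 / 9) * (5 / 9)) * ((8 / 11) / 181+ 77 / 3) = 1533310 / 161271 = 9.51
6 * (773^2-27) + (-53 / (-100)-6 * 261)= 358344653 / 100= 3583446.53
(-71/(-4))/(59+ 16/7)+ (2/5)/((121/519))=189263/94380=2.01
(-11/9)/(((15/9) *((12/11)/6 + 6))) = -121/1020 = -0.12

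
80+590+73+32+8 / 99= 76733 / 99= 775.08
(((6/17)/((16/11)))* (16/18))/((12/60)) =55/51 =1.08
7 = 7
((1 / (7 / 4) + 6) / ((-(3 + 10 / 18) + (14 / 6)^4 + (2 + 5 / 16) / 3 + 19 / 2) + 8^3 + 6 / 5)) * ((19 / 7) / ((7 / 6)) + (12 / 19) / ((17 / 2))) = 11326443840 / 394534142359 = 0.03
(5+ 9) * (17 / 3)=79.33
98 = 98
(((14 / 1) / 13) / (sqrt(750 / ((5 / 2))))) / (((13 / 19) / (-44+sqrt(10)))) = 133*sqrt(3)*(-44+sqrt(10)) / 2535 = -3.71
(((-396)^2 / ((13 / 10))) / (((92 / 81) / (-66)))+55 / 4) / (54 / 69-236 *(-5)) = -8383366915 / 1412216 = -5936.32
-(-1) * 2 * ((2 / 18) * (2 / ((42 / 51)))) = 0.54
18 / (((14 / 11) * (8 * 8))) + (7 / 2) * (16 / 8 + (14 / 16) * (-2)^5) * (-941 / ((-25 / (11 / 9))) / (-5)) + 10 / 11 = 4648150373 / 5544000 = 838.41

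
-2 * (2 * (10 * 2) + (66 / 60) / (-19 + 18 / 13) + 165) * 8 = -3754456 / 1145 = -3279.00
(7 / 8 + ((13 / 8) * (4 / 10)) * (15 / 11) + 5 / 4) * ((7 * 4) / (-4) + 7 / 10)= -3339 / 176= -18.97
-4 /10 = -2 /5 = -0.40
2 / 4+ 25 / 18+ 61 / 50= 1399 / 450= 3.11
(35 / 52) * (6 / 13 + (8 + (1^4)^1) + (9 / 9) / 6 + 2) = 31745 / 4056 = 7.83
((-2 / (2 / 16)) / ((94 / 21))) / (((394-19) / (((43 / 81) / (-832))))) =301 / 49491000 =0.00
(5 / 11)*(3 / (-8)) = -15 / 88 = -0.17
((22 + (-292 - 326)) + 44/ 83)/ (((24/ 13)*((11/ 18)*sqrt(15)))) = -160628*sqrt(15)/ 4565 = -136.28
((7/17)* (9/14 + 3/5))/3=0.17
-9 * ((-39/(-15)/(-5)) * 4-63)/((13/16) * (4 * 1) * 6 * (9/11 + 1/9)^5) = 46417824335619/1071007475200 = 43.34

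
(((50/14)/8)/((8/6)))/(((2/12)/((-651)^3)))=-8868035925/16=-554252245.31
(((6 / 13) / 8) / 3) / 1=1 / 52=0.02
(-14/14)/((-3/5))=1.67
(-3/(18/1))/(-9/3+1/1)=1/12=0.08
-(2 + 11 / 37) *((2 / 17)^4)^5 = -0.00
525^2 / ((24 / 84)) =1929375 / 2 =964687.50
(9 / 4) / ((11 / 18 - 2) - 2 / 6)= -81 / 62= -1.31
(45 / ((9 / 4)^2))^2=6400 / 81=79.01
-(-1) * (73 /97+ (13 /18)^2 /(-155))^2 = 13320069210889 /23729953395600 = 0.56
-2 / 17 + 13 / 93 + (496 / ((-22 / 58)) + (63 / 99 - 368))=-2648140 / 1581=-1674.98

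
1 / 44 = 0.02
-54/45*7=-42/5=-8.40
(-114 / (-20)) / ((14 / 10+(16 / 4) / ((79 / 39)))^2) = 1778685 / 3553778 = 0.50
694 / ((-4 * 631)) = -347 / 1262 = -0.27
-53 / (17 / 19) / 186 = -1007 / 3162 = -0.32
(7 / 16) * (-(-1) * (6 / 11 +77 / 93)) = 9835 / 16368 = 0.60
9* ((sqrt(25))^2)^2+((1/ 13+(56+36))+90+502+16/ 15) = 1230478/ 195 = 6310.14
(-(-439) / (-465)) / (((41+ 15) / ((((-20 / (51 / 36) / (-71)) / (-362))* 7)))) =439 / 6772477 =0.00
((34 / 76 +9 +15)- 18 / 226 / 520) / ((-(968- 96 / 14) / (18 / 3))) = -573170829 / 3755704160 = -0.15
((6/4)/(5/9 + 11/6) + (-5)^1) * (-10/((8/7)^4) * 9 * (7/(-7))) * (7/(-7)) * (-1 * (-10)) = 2306.56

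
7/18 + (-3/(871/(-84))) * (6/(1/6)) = 169393/15678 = 10.80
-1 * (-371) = 371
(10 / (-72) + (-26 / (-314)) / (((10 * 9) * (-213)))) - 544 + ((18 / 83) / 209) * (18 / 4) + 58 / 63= -397049638603979 / 730927294020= -543.21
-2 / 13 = -0.15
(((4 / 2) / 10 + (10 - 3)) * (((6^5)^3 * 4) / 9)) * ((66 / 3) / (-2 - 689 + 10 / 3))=-496515343712256 / 10315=-48135273263.43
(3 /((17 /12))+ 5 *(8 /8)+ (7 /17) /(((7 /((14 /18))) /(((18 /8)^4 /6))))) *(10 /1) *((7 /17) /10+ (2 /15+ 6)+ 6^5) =252632964577 /443904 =569116.22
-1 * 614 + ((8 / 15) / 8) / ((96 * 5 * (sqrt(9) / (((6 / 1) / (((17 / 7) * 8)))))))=-300614393 / 489600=-614.00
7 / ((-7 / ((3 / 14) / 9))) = -1 / 42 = -0.02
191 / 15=12.73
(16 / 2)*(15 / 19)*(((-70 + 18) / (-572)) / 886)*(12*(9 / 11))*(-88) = -51840 / 92587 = -0.56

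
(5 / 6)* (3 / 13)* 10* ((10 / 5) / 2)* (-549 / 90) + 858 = 846.27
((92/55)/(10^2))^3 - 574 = -1492175769083/2599609375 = -574.00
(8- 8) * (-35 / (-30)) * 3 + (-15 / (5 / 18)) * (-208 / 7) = 11232 / 7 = 1604.57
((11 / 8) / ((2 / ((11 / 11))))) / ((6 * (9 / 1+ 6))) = 11 / 1440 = 0.01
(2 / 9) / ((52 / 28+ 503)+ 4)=7 / 16029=0.00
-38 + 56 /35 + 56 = 98 /5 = 19.60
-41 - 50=-91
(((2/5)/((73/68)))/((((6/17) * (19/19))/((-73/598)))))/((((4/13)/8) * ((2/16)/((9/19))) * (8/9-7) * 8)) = 31212/120175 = 0.26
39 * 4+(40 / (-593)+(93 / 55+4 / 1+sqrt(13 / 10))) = 162.76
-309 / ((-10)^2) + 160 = 15691 / 100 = 156.91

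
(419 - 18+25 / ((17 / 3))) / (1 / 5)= 2027.06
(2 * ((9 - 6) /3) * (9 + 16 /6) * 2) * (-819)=-38220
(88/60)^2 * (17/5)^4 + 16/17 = 689460788/2390625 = 288.40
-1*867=-867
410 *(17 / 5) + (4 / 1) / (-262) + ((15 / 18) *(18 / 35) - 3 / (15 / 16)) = 6378713 / 4585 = 1391.21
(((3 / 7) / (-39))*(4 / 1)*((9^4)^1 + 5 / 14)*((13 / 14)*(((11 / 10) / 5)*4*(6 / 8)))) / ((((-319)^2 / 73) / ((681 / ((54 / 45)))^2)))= -1036615128009 / 25384744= -40836.15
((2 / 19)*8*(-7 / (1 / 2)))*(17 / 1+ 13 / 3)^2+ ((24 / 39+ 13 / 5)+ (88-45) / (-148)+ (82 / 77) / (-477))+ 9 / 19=-11999230314811 / 2237775540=-5362.12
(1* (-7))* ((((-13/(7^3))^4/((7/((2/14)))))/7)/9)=-0.00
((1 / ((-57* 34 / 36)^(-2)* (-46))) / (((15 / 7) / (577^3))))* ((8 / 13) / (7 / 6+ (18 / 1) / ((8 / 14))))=-20041604342857 / 188370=-106394884.23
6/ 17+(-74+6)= -1150/ 17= -67.65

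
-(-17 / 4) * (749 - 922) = -2941 / 4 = -735.25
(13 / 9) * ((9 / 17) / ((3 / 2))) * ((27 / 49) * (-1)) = -234 / 833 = -0.28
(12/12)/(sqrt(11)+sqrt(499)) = 1/(sqrt(11)+sqrt(499)) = 0.04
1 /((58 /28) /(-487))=-6818 /29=-235.10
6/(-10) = -0.60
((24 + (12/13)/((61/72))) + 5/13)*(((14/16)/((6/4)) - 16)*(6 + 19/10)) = -59047523/19032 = -3102.54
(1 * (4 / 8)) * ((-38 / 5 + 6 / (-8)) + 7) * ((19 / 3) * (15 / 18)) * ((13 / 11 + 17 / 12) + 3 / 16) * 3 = -83847 / 2816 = -29.78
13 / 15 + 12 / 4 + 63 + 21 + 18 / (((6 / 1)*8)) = 10589 / 120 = 88.24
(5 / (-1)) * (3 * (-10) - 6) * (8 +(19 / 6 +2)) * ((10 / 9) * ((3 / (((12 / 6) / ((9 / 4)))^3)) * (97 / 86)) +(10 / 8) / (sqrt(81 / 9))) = 150528575 / 11008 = 13674.47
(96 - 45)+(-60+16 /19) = -155 /19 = -8.16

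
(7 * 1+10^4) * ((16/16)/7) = 1429.57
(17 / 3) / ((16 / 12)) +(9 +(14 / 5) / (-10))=1297 / 100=12.97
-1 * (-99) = 99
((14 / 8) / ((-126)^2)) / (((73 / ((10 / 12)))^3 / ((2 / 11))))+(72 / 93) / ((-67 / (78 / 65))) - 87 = -3788637284043267443 / 43540615439133120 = -87.01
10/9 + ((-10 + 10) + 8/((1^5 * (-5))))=-22/45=-0.49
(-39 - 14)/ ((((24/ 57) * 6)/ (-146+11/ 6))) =3024.50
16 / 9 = 1.78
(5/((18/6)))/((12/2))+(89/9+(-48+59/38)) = -2068/57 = -36.28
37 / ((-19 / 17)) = -629 / 19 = -33.11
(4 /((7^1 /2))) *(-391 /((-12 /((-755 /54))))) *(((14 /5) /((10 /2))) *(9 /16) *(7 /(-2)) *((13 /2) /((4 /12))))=5372731 /480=11193.19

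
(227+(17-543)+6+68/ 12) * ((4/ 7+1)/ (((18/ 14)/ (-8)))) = 75856/ 27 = 2809.48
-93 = -93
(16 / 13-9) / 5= -101 / 65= -1.55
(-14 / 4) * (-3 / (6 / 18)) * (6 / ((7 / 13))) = 351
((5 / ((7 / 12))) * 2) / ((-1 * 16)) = -15 / 14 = -1.07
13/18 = 0.72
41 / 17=2.41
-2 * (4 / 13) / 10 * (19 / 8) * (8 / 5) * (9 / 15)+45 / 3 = 24147 / 1625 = 14.86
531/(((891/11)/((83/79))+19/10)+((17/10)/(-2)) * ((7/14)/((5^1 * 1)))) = 2938200/436643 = 6.73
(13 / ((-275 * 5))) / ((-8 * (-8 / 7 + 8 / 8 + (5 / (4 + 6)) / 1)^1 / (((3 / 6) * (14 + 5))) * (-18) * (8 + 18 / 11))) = -0.00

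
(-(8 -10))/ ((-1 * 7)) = -2/ 7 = -0.29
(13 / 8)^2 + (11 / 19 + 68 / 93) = 446783 / 113088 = 3.95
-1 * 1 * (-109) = 109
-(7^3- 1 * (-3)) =-346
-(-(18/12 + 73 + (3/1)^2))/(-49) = -167/98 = -1.70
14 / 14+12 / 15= 9 / 5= 1.80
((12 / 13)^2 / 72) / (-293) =-2 / 49517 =-0.00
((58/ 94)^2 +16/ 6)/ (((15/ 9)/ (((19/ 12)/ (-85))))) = -76741/ 2253180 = -0.03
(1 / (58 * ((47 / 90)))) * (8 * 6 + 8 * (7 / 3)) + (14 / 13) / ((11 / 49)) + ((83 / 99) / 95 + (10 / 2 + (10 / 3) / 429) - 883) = -145147236293 / 166647195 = -870.99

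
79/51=1.55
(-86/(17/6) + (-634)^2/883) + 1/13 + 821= 1245.94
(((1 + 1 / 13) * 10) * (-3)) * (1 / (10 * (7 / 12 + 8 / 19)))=-9576 / 2977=-3.22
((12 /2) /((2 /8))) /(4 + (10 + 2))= 1.50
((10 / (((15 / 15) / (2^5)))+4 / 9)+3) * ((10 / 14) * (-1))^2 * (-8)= -582200 / 441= -1320.18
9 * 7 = 63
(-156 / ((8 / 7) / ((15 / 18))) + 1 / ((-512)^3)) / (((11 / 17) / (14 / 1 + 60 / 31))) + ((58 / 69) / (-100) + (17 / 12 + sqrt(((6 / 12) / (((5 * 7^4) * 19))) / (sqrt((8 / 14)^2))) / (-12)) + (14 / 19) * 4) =-699282784568212379 / 250009039667200 - sqrt(1330) / 223440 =-2797.03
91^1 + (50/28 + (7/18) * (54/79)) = 102915/1106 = 93.05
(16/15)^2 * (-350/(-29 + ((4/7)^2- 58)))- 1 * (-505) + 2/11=214336987/420453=509.78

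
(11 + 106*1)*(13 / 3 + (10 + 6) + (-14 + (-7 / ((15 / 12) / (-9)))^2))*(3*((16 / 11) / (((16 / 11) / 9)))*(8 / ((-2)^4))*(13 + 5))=1809983799 / 25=72399351.96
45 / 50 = 9 / 10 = 0.90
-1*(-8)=8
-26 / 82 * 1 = -13 / 41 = -0.32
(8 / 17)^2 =64 / 289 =0.22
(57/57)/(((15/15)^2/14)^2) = 196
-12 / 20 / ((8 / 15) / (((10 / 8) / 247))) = -45 / 7904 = -0.01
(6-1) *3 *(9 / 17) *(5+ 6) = 1485 / 17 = 87.35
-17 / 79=-0.22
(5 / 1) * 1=5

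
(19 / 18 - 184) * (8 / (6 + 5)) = -13172 / 99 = -133.05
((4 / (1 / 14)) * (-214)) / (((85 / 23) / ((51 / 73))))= -826896 / 365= -2265.47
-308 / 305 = -1.01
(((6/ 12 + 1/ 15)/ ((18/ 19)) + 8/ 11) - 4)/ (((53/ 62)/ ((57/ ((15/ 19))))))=-225.90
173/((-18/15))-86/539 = -466751/3234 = -144.33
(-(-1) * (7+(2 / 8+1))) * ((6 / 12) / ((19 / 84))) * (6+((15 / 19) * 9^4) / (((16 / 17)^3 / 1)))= 335398028427 / 2957312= 113413.14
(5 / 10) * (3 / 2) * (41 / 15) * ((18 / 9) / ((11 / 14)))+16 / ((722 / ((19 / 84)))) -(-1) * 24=641303 / 21945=29.22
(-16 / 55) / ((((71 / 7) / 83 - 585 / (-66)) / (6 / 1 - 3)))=-55776 / 574285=-0.10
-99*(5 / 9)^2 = -30.56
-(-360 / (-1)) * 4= -1440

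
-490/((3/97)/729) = -11549790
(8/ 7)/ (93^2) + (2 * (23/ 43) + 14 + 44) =153779564/ 2603349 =59.07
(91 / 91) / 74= 1 / 74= 0.01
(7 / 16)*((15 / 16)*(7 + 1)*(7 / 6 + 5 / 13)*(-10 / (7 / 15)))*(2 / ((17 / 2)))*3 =-136125 / 1768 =-76.99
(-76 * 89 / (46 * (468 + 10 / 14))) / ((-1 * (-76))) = -623 / 150926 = -0.00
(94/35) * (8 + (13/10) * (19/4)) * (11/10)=41877/1000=41.88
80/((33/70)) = 5600/33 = 169.70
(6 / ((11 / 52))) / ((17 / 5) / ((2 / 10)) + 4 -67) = -156 / 253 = -0.62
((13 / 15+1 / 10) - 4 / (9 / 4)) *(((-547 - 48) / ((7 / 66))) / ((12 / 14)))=95557 / 18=5308.72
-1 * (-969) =969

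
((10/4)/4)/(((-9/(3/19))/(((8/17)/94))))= -5/91086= -0.00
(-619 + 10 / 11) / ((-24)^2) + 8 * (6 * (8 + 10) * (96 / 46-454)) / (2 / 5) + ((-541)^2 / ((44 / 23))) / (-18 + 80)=-4398600686399 / 4517568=-973665.63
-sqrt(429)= -20.71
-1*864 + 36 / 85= -73404 / 85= -863.58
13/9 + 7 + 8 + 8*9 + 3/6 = 88.94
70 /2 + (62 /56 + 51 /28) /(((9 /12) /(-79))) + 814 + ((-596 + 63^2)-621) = 69143 /21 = 3292.52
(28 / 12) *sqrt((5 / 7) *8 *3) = 2 *sqrt(210) / 3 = 9.66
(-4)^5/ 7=-1024/ 7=-146.29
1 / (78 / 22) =11 / 39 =0.28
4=4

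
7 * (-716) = -5012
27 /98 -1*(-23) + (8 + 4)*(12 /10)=37.68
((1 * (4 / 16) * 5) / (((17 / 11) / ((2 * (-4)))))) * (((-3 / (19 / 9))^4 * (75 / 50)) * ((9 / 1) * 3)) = -2367569655 / 2215457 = -1068.66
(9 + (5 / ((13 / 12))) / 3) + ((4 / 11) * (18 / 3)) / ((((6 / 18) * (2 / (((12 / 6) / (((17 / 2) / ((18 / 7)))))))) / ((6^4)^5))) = 123197914796362218629 / 17017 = 7239696468023871.34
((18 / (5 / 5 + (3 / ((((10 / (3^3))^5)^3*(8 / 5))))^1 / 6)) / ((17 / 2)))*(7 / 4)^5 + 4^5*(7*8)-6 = 411386802076798063488209954 / 7174767201623453268133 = 57338.00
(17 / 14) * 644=782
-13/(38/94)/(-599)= 611/11381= 0.05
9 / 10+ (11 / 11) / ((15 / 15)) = 19 / 10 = 1.90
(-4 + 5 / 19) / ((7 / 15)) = -1065 / 133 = -8.01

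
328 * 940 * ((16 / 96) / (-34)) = -77080 / 51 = -1511.37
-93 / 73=-1.27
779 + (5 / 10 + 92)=1743 / 2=871.50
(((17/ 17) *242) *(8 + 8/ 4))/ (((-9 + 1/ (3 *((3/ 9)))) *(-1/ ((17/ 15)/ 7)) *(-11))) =-187/ 42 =-4.45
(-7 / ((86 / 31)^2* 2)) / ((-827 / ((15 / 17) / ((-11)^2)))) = 100905 / 25163248088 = 0.00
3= 3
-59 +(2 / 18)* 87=-148 / 3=-49.33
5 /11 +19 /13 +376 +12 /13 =54174 /143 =378.84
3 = 3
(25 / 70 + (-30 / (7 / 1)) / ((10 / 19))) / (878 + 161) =-0.01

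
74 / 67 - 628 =-42002 / 67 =-626.90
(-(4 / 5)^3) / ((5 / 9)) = -576 / 625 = -0.92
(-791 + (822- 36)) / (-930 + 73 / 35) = 175 / 32477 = 0.01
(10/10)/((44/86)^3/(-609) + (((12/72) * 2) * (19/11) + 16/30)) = 2663086965/2953019903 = 0.90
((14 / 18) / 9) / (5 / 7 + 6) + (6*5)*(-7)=-799421 / 3807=-209.99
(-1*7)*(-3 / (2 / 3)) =63 / 2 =31.50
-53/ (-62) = 53/ 62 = 0.85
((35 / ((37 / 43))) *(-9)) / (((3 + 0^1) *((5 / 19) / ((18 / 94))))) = -154413 / 1739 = -88.79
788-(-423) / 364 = 789.16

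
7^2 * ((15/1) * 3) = 2205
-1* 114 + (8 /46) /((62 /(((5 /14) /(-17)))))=-9672563 /84847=-114.00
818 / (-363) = -818 / 363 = -2.25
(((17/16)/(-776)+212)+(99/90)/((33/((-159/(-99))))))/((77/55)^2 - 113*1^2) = -1.91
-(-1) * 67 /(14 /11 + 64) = 737 /718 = 1.03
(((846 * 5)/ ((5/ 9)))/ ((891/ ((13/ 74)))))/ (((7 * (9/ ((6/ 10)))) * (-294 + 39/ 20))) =-2444/ 49923027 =-0.00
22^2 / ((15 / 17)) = 8228 / 15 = 548.53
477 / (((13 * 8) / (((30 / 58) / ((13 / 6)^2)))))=64395 / 127426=0.51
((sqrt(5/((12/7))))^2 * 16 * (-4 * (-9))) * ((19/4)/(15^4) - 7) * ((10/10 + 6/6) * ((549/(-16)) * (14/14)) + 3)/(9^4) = 69456569/590490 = 117.63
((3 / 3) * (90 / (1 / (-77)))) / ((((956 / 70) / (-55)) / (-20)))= -558169.46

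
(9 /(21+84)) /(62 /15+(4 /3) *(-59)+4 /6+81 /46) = -414 /348271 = -0.00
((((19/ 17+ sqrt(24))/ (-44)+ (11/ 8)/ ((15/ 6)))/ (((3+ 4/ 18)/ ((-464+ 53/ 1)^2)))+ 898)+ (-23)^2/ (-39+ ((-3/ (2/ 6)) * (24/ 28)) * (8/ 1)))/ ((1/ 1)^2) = 217114226171/ 7646430 - 1520289 * sqrt(6)/ 638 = 22557.31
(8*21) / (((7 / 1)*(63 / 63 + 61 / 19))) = 57 / 10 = 5.70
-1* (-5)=5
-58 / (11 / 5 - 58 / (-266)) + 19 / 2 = -11647 / 804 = -14.49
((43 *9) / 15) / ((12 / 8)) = 17.20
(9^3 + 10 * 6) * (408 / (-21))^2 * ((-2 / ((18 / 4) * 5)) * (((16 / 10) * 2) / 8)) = -38915584 / 3675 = -10589.27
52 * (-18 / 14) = -468 / 7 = -66.86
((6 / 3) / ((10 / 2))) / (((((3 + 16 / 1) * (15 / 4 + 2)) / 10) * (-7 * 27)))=-16 / 82593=-0.00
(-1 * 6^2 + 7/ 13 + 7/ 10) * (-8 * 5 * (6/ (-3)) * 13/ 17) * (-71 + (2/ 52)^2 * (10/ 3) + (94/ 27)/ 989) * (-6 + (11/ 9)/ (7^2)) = -1795219008924260/ 1990147887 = -902053.07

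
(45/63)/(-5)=-1/7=-0.14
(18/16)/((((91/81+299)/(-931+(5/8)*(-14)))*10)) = -2740311/7779200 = -0.35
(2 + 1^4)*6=18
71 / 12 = 5.92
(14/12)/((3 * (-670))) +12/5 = 2.40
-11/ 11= -1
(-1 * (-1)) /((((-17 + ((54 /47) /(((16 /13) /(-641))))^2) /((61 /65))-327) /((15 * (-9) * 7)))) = -0.00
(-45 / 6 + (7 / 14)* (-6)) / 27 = -7 / 18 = -0.39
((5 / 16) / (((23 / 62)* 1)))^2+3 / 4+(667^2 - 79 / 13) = 195806073589 / 440128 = 444884.38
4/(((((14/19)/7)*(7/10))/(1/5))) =10.86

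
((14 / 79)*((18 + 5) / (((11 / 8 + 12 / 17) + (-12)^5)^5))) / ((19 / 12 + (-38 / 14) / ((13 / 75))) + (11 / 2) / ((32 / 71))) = 261753823700189184 / 114732838302642405795185867069274756845060833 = 0.00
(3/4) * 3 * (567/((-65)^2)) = 5103/16900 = 0.30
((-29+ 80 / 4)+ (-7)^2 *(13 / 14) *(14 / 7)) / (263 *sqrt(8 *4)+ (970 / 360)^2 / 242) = -5901926976 / 5310291399648871+ 206960026116096 *sqrt(2) / 5310291399648871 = 0.06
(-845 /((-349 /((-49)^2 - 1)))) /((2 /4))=4056000 /349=11621.78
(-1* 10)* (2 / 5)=-4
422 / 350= 211 / 175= 1.21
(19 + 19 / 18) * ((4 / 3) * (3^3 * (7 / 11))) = 459.45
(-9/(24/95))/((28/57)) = -16245/224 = -72.52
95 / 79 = 1.20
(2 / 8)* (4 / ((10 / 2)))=1 / 5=0.20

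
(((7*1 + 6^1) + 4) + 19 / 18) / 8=325 / 144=2.26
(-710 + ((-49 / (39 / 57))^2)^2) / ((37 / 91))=64692399.58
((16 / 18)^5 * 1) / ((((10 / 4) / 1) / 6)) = 131072 / 98415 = 1.33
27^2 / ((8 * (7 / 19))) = 13851 / 56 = 247.34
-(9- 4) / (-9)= 5 / 9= 0.56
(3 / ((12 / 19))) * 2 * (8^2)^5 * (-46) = -469225177088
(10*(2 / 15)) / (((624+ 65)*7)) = 0.00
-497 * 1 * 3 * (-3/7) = 639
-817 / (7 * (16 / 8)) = -817 / 14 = -58.36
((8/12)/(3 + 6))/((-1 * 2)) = -1/27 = -0.04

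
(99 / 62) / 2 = 99 / 124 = 0.80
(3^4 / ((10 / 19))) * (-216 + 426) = 32319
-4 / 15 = -0.27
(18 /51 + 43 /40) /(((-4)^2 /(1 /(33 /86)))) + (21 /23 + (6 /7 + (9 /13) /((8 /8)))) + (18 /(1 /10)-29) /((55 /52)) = 54653981413 /375735360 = 145.46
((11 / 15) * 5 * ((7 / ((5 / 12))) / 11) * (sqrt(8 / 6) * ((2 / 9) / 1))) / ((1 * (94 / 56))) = 3136 * sqrt(3) / 6345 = 0.86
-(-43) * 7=301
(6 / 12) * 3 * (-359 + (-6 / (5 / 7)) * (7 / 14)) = -2724 / 5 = -544.80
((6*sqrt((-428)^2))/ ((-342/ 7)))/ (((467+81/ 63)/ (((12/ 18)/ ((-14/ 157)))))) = 235186/ 280269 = 0.84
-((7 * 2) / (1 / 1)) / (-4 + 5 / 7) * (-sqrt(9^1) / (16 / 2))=-1.60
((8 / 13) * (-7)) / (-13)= 56 / 169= 0.33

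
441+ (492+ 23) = 956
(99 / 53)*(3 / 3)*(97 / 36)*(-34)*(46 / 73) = -417197 / 3869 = -107.83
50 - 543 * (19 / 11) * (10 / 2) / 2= -50485 / 22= -2294.77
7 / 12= 0.58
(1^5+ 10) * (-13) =-143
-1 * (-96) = 96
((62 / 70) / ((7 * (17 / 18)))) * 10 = 1116 / 833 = 1.34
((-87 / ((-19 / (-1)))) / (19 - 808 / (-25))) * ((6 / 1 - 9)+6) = -6525 / 24377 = -0.27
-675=-675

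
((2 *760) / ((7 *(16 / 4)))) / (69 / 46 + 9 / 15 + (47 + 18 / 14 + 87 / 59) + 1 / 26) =728650 / 696611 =1.05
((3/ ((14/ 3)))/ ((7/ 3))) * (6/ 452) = 81/ 22148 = 0.00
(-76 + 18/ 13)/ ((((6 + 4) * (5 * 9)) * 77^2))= -97/ 3468465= -0.00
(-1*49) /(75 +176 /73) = -3577 /5651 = -0.63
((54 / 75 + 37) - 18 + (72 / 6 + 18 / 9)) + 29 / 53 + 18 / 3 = 40.27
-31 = -31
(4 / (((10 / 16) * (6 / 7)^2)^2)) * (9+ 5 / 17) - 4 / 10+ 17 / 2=12697141 / 68850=184.42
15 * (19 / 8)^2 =5415 / 64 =84.61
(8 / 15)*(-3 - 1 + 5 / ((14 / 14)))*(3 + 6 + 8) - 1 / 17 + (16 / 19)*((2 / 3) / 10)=8783 / 969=9.06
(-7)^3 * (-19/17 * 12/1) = 78204/17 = 4600.24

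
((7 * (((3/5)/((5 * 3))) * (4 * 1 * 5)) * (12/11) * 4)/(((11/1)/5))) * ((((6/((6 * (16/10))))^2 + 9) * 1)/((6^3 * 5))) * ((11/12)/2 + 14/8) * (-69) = -14.72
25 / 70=5 / 14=0.36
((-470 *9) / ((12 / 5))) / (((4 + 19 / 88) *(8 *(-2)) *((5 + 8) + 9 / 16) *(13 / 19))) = 2946900 / 1046591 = 2.82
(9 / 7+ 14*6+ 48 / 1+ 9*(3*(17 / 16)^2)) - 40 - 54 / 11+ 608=14327807 / 19712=726.86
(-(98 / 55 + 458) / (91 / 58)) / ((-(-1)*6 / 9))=-439.57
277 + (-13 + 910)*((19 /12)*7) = 40875 /4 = 10218.75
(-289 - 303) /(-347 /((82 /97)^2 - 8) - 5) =-40580416 /2922183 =-13.89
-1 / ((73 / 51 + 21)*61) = -51 / 69784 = -0.00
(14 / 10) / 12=7 / 60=0.12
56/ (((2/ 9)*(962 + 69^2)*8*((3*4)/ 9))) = 189/ 45784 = 0.00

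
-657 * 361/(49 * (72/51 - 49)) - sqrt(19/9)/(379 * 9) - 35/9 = 97.82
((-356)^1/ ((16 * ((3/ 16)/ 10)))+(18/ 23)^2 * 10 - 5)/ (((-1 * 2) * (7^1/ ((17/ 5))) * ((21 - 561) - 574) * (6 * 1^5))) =-6396947/ 148505112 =-0.04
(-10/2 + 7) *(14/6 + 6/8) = 37/6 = 6.17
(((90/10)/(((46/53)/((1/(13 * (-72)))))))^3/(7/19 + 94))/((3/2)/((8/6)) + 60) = -2828663/11999763165451776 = -0.00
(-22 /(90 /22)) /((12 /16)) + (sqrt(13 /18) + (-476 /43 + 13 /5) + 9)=-38546 /5805 + sqrt(26) /6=-5.79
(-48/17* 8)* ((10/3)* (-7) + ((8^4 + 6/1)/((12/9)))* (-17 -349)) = 432392576/17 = 25434857.41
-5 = -5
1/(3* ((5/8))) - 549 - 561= -16642/15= -1109.47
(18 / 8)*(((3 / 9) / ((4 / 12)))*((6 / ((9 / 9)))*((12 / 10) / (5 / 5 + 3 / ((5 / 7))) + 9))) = 1620 / 13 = 124.62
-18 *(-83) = 1494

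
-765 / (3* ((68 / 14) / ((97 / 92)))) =-55.35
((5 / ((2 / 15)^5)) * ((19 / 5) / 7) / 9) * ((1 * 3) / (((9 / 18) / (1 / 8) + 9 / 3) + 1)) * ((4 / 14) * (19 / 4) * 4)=91378125 / 6272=14569.22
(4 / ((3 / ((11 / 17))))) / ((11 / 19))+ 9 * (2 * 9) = 8338 / 51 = 163.49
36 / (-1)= -36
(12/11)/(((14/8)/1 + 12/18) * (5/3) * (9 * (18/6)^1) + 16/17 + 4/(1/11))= 816/114961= 0.01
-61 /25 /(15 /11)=-1.79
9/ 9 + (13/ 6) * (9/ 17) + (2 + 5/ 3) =593/ 102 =5.81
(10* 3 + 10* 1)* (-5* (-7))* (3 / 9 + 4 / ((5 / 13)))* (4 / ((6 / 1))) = 90160 / 9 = 10017.78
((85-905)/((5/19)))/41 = -76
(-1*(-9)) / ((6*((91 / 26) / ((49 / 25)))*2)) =21 / 50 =0.42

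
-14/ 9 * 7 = -10.89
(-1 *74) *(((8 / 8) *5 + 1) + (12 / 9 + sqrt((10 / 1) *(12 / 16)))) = -1628 / 3 - 37 *sqrt(30) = -745.32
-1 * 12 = -12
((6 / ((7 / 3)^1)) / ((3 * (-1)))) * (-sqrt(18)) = 18 * sqrt(2) / 7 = 3.64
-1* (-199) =199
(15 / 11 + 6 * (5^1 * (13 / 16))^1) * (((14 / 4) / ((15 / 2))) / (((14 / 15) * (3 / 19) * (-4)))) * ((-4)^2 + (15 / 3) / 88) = -20269485 / 61952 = -327.18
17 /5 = 3.40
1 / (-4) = -1 / 4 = -0.25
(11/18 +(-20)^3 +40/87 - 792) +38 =-4569029/522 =-8752.93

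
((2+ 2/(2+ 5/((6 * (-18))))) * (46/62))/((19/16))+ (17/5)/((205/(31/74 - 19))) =596133791/377062486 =1.58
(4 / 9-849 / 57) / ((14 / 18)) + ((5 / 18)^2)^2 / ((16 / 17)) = -592702573 / 31912704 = -18.57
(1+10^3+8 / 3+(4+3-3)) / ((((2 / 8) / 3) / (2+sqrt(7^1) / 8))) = 3023 * sqrt(7) / 2+24184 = 28183.05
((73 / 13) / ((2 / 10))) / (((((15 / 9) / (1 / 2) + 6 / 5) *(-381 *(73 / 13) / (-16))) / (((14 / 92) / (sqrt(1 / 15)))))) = 350 *sqrt(15) / 49657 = 0.03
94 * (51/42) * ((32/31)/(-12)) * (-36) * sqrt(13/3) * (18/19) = 460224 * sqrt(39)/4123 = 697.09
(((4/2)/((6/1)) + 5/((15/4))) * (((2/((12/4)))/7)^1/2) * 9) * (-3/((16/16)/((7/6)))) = -5/2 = -2.50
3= 3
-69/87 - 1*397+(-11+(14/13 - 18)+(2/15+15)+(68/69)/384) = -5126603923/12486240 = -410.58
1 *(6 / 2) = 3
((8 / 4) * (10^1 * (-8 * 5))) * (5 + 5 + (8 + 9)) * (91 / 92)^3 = -508660425 / 24334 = -20903.28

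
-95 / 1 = -95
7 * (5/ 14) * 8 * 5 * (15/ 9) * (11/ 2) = 2750/ 3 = 916.67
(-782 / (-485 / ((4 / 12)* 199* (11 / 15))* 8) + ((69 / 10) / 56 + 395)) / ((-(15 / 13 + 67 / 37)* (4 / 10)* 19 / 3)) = -53.92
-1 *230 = -230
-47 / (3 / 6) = -94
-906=-906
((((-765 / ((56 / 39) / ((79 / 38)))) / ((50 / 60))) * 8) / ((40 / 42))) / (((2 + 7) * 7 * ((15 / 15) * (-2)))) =471393 / 5320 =88.61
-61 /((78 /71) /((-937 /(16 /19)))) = 77104793 /1248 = 61782.69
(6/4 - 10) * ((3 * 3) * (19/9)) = -323/2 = -161.50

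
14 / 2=7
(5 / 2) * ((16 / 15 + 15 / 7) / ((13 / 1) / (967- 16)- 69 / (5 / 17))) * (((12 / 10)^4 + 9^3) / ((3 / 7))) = -16270804503 / 278864500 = -58.35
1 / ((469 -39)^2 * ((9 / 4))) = 1 / 416025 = 0.00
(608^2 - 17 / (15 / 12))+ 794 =1852222 / 5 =370444.40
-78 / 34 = -39 / 17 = -2.29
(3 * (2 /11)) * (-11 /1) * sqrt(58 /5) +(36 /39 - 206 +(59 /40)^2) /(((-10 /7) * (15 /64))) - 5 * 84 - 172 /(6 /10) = -1635857 /16250 - 6 * sqrt(290) /5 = -121.10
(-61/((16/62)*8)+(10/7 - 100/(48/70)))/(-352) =233791/473088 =0.49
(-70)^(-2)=1 /4900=0.00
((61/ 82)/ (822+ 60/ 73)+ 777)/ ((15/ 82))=3827049577/ 900990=4247.60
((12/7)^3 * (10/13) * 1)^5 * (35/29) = 7703510787293184000000/7302764902232388953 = 1054.88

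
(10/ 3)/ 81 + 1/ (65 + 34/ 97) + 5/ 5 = 542446/ 513459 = 1.06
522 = 522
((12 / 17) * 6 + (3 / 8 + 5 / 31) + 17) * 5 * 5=2294725 / 4216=544.29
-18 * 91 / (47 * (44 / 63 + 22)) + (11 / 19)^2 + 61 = 55804261 / 933185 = 59.80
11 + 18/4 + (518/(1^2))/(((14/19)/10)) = 7045.50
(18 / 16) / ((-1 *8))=-9 / 64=-0.14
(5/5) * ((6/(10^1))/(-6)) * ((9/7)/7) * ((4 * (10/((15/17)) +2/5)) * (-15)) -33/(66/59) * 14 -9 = -100222/245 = -409.07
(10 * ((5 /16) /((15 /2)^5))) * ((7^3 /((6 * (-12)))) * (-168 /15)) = 9604 /1366875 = 0.01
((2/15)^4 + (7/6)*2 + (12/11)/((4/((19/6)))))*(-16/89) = -28487816/49561875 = -0.57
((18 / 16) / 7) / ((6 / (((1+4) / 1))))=15 / 112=0.13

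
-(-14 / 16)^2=-49 / 64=-0.77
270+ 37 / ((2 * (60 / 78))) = 5881 / 20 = 294.05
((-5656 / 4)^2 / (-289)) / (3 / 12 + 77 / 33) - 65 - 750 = -3493.06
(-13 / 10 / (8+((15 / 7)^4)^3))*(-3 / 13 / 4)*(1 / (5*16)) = 41523861603 / 415542618202345600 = 0.00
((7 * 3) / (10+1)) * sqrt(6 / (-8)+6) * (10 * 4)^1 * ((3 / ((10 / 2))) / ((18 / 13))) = 182 * sqrt(21) / 11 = 75.82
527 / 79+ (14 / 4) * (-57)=-30467 / 158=-192.83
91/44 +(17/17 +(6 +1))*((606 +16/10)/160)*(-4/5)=-22.24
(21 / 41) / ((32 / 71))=1491 / 1312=1.14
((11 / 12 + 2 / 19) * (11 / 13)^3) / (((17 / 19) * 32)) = 310123 / 14342016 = 0.02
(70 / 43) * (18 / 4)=315 / 43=7.33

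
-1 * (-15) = 15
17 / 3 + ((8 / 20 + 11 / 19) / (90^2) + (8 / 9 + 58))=16558531 / 256500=64.56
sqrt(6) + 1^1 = 1 + sqrt(6) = 3.45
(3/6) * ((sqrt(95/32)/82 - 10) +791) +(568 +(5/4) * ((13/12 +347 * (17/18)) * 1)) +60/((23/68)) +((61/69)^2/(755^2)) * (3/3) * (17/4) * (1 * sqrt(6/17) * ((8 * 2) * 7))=104188 * sqrt(102)/2713889025 +sqrt(190)/1312 +5123327/3312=1546.91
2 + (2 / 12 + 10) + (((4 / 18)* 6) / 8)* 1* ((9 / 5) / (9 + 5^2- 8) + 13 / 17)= 54391 / 4420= 12.31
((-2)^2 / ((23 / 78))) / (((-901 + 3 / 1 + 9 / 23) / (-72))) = 22464 / 20645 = 1.09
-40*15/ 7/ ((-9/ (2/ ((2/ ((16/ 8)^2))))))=800/ 21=38.10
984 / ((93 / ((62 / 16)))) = 41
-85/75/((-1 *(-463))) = -17/6945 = -0.00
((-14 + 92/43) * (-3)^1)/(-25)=-306/215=-1.42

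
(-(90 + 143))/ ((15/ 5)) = -77.67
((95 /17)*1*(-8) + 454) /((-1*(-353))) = 6958 /6001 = 1.16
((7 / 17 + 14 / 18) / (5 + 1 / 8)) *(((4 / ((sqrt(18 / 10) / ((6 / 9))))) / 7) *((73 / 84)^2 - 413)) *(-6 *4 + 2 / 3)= 3025150960 *sqrt(5) / 10670373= 633.95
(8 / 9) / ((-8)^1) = -1 / 9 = -0.11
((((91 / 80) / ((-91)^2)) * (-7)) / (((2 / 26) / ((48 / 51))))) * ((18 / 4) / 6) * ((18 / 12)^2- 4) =21 / 1360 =0.02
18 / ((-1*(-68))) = 9 / 34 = 0.26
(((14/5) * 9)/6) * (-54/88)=-567/220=-2.58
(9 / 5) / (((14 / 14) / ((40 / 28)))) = 18 / 7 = 2.57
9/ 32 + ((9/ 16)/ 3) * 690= 4149/ 32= 129.66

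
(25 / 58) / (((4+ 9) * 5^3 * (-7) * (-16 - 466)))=1 / 12719980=0.00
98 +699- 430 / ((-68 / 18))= 15484 / 17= 910.82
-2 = -2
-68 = -68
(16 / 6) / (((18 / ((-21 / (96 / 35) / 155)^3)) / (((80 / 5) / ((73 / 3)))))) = -117649 / 10021215744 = -0.00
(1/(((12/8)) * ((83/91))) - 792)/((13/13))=-197026/249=-791.27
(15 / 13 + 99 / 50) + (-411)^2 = 109800687 / 650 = 168924.13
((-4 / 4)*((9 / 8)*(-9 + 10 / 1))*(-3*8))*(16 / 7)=432 / 7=61.71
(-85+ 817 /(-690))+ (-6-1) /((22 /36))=-741077 /7590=-97.64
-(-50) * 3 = 150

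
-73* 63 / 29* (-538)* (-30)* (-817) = 2091177986.90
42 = 42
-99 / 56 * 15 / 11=-135 / 56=-2.41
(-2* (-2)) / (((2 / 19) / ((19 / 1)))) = 722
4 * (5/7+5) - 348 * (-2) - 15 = 4927/7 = 703.86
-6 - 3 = -9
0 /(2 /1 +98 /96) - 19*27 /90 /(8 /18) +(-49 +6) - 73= -5153 /40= -128.82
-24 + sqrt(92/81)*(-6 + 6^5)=-24 + 5180*sqrt(23)/3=8256.80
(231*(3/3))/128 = 231/128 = 1.80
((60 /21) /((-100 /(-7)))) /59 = 1 /295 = 0.00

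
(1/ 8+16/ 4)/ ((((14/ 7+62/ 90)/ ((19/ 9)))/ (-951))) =-271035/ 88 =-3079.94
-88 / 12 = -22 / 3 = -7.33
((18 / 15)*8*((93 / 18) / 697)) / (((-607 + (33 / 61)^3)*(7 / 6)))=-168873864 / 1680102312175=-0.00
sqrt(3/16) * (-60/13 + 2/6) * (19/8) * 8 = -3173 * sqrt(3)/156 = -35.23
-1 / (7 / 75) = -75 / 7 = -10.71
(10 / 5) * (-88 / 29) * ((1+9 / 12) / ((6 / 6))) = -308 / 29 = -10.62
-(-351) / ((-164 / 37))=-12987 / 164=-79.19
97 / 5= 19.40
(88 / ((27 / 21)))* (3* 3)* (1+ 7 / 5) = 7392 / 5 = 1478.40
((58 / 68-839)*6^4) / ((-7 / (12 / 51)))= 10552032 / 289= 36512.22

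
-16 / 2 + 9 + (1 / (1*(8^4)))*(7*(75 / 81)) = 110767 / 110592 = 1.00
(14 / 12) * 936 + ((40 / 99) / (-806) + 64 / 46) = 1003329296 / 917631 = 1093.39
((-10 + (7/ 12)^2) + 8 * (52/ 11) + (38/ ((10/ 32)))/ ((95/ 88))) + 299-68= 14723219/ 39600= 371.80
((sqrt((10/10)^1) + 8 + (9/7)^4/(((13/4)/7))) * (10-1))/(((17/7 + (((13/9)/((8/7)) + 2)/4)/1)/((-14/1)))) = -344088000/595231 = -578.07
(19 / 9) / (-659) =-19 / 5931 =-0.00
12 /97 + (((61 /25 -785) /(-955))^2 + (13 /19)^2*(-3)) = -12160730622743 /19960237140625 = -0.61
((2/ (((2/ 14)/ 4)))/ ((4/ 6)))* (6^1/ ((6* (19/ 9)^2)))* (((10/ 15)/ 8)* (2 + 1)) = 1701/ 361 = 4.71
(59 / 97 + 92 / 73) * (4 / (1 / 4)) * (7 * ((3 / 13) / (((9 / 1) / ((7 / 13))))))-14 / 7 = 3192970 / 3590067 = 0.89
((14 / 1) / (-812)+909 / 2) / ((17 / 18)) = 237240 / 493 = 481.22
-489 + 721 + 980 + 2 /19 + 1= 23049 /19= 1213.11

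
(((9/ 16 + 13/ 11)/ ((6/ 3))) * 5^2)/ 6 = 7675/ 2112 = 3.63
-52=-52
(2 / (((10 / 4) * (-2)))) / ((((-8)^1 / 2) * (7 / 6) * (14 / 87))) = 261 / 490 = 0.53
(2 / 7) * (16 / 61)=32 / 427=0.07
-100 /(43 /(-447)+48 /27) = -26820 /451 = -59.47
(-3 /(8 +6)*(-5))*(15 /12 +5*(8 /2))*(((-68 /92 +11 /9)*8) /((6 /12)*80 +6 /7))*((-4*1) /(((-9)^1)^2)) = -85000 /799227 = -0.11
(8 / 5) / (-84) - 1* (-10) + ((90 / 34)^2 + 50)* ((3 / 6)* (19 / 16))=43.83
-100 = -100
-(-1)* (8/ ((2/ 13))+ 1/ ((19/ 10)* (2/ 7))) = 1023/ 19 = 53.84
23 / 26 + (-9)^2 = 81.88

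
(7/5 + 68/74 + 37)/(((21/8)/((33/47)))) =640112/60865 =10.52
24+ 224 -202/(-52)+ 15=6939/26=266.88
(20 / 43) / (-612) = -5 / 6579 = -0.00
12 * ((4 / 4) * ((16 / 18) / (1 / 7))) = 224 / 3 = 74.67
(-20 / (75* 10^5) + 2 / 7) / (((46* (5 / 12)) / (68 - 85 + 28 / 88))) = -275247431 / 1106875000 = -0.25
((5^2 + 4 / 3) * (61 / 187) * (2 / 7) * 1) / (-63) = -9638 / 247401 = -0.04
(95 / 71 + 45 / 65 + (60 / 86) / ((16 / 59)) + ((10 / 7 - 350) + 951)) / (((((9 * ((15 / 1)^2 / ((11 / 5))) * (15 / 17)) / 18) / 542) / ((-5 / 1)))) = -22790776005679 / 625101750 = -36459.31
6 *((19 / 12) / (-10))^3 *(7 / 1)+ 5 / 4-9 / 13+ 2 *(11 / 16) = 6611831 / 3744000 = 1.77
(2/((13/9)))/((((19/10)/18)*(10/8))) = 2592/247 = 10.49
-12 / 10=-6 / 5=-1.20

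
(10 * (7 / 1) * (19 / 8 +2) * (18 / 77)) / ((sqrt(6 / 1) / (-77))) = -3675 * sqrt(6) / 4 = -2250.47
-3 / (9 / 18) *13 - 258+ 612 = 276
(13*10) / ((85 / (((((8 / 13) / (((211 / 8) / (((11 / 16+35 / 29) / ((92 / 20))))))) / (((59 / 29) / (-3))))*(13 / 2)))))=-685620 / 4867559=-0.14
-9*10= -90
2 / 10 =1 / 5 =0.20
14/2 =7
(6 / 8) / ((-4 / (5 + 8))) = -39 / 16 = -2.44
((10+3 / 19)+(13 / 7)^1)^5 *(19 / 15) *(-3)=-10420387635327968 / 10951525235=-951501.04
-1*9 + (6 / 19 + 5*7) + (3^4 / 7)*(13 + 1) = 3578 / 19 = 188.32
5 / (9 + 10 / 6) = 15 / 32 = 0.47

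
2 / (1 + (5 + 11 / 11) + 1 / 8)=16 / 57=0.28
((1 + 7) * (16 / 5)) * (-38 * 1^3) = -4864 / 5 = -972.80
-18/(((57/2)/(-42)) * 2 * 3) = 84/19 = 4.42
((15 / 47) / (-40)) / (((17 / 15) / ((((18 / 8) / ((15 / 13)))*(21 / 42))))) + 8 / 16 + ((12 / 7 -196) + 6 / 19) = -1315852667 / 6801088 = -193.48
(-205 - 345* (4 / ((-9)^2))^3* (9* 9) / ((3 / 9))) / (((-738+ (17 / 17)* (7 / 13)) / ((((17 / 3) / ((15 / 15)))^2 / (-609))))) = -589116385 / 38306286963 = -0.02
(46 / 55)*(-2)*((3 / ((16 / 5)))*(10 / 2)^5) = -215625 / 44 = -4900.57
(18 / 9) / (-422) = -0.00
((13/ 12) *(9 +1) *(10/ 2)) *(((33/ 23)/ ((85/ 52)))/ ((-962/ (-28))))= 20020/ 14467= 1.38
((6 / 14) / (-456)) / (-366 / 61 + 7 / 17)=17 / 101080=0.00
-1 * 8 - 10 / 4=-21 / 2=-10.50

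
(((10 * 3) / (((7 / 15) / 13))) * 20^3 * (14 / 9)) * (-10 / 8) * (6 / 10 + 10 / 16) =-15925000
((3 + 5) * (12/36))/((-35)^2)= 8/3675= 0.00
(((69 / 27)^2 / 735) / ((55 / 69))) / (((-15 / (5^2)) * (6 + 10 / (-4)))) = -24334 / 4584195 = -0.01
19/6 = 3.17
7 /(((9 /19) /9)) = 133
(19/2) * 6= 57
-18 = -18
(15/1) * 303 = 4545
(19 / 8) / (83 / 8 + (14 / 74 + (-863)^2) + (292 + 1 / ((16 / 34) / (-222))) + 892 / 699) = 491397 / 154060943987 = 0.00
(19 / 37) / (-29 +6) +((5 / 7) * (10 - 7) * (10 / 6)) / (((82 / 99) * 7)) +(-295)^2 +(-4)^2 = 297622887921 / 3419318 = 87041.59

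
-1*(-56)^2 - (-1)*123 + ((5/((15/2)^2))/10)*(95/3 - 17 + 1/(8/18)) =-3012.85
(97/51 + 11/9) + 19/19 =631/153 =4.12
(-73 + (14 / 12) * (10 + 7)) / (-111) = 319 / 666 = 0.48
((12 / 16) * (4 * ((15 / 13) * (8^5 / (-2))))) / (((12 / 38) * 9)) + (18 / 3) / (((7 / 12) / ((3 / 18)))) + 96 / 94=-256005860 / 12831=-19952.14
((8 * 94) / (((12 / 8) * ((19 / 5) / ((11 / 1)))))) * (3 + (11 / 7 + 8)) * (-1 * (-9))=21838080 / 133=164196.09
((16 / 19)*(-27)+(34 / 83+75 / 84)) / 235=-189291 / 2075332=-0.09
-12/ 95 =-0.13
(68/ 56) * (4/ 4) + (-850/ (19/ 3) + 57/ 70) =-87901/ 665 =-132.18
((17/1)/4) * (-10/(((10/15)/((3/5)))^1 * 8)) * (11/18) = -187/64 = -2.92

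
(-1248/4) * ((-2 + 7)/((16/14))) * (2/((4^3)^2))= -0.67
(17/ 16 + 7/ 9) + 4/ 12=313/ 144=2.17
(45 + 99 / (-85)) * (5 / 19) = 11.54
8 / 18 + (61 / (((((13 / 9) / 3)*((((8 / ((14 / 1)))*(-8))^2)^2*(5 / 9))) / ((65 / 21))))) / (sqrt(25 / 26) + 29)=51554227691 / 103058767872- 8473815*sqrt(26) / 22901948416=0.50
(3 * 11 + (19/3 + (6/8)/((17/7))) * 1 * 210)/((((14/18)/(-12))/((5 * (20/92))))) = -65538450/2737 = -23945.36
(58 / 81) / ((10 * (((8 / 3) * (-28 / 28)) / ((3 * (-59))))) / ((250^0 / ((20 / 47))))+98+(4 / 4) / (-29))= 4664186 / 638543133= 0.01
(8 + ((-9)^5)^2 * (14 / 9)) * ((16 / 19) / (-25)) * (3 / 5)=-109619608.00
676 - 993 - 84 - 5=-406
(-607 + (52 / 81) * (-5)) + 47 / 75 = -1234406 / 2025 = -609.58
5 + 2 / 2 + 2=8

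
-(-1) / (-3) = -1 / 3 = -0.33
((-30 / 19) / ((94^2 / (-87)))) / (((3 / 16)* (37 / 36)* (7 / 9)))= 1127520 / 10870489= 0.10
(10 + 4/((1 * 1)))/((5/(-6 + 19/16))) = -539/40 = -13.48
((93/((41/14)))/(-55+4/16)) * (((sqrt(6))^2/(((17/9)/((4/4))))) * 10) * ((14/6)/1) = -2187360/50881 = -42.99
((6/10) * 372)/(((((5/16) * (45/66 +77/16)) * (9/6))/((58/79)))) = 121516032/1909825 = 63.63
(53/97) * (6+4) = 530/97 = 5.46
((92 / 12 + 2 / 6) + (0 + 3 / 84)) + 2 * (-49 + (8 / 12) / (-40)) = -37799 / 420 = -90.00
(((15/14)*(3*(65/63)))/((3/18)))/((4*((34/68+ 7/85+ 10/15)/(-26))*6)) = -82875/4802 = -17.26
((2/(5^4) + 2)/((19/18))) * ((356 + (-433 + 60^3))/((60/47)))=320987.95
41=41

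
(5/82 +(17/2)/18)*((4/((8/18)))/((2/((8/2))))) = 787/82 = 9.60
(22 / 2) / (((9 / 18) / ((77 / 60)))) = 847 / 30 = 28.23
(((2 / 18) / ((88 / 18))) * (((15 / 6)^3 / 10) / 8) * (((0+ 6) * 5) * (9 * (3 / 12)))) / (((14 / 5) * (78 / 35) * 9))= 3125 / 585728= 0.01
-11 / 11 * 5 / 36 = -5 / 36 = -0.14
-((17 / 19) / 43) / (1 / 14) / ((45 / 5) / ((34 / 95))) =-8092 / 698535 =-0.01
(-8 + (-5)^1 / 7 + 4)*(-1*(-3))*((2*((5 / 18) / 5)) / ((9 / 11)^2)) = -1331 / 567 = -2.35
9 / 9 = 1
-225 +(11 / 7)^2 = -222.53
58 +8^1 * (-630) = -4982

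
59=59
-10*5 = -50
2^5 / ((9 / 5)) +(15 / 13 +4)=2683 / 117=22.93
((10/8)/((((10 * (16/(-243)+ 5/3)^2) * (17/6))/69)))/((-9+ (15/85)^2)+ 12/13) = -900438201/6098841584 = -0.15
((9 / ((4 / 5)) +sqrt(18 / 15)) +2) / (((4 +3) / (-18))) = -36.89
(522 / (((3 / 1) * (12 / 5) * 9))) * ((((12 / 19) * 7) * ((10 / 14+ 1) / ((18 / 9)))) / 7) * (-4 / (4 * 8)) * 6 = -435 / 133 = -3.27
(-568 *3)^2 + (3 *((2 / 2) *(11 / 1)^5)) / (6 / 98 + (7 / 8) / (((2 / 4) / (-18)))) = 2966230634 / 1027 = 2888247.94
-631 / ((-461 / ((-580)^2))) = 460452.06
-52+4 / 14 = -362 / 7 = -51.71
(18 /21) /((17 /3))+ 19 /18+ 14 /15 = 22921 /10710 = 2.14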